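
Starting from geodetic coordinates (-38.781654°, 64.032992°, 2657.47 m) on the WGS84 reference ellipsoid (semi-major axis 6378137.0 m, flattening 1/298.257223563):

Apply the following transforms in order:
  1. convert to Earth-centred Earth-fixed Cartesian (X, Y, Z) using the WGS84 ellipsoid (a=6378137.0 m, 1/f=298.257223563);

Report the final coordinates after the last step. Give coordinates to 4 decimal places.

start: φ=-38.781654°, λ=64.032992°, h=2657.470 m
→ ECEF (a=6378137.000, f=1/298.257223563): X=2180780.8798, Y=4477805.6665, Z=-3975115.0215

X=2180780.8798 m, Y=4477805.6665 m, Z=-3975115.0215 m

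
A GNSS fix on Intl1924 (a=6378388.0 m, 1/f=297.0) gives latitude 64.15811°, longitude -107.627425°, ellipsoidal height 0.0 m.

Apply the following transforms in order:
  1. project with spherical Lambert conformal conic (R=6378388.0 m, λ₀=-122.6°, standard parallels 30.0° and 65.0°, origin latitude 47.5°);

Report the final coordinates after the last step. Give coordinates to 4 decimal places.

start: φ=64.158110°, λ=-107.627425°, h=0.000 m
→ lcc (R=6378388.0, λ₀=-122.6°): E=718118.7987, N=1860926.8568

E=718118.7987 m, N=1860926.8568 m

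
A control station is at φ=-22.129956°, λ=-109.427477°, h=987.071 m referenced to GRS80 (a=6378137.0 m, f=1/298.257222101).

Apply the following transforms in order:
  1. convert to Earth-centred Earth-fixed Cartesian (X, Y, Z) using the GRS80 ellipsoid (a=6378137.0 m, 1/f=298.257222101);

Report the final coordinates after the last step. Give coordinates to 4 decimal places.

start: φ=-22.129956°, λ=-109.427477°, h=987.071 m
→ ECEF (a=6378137.000, f=1/298.257222101): X=-1966408.5711, Y=-5575384.2374, Z=-2388120.9487

X=-1966408.5711 m, Y=-5575384.2374 m, Z=-2388120.9487 m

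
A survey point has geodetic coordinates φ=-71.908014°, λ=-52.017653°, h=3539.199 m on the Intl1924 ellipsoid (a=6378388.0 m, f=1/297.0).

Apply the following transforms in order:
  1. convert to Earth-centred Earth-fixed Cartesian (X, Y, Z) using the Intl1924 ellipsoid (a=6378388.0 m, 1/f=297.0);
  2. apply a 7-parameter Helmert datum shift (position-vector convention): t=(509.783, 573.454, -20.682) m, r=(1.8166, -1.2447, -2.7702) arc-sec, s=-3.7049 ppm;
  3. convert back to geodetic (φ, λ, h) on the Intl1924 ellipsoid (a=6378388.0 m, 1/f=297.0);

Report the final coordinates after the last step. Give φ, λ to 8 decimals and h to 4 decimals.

φ=-71.90943171°, λ=-51.99489507°, h=3492.4398 m

start: φ=-71.908014°, λ=-52.017653°, h=3539.199 m
→ ECEF (a=6378388.000, f=1/297.0): X=1223396.5040, Y=-1566870.9519, Z=-6044014.1491
→ Helmert 7p (PV): X=1223917.1833, Y=-1566254.8931, Z=-6044018.8557
→ geod (Bowring, a=6378388.000): φ=-71.90943171°, λ=-51.99489507°, h=3492.4398 m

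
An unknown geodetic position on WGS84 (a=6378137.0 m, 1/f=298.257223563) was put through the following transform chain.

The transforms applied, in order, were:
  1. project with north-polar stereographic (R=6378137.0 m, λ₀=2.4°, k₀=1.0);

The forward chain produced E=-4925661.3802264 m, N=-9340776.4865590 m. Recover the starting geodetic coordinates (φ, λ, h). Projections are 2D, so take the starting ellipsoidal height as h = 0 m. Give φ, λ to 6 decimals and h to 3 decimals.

φ=10.762527°, λ=-25.403977°, h=0.000 m

start: E=-4925661.3802, N=-9340776.4866 m
→ stereo⁻¹: φ=10.76252700°, λ=-25.40397700°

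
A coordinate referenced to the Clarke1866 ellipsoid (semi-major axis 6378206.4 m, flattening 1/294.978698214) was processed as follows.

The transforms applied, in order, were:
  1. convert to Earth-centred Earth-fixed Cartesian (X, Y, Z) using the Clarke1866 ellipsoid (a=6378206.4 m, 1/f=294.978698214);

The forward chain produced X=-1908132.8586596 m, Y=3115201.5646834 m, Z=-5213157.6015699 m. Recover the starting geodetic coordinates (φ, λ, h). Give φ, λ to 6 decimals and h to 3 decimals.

φ=-55.161594°, λ=121.488431°, h=2045.144 m

start: X=-1908132.8587, Y=3115201.5647, Z=-5213157.6016 m
→ geod (Bowring, a=6378206.400): φ=-55.16159400°, λ=121.48843100°, h=2045.1440 m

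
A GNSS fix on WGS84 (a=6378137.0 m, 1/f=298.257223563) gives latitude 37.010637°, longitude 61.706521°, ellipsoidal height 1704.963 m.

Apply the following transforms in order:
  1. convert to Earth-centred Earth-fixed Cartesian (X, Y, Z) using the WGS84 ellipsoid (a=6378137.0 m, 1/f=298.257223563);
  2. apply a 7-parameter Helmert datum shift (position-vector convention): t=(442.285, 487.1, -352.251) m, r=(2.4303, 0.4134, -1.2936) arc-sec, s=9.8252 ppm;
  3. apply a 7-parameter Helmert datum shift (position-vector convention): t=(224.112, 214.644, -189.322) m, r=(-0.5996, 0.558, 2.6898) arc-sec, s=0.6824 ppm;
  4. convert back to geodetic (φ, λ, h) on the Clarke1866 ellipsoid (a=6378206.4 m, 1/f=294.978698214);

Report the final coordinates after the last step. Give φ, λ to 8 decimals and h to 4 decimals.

start: φ=37.010637°, λ=61.706521°, h=1704.963 m
→ ECEF (a=6378137.000, f=1/298.257223563): X=2417644.0571, Y=4491276.7702, Z=3819362.1850
→ Helmert 7p (PV): X=2418145.9184, Y=4491747.8335, Z=3819095.5331
→ Helmert 7p (PV): X=2418323.4374, Y=4492008.1785, Z=3818889.2183
→ geod (Bowring, a=6378206.400): φ=37.00405498°, λ=61.70369601°, h=2208.3370 m

φ=37.00405498°, λ=61.70369601°, h=2208.3370 m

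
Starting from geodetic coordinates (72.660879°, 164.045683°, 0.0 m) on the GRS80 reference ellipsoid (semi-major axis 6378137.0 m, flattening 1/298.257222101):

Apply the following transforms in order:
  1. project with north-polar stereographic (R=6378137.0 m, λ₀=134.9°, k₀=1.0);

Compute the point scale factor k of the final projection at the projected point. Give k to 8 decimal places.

start: φ=72.660879°, λ=164.045683°, h=0.000 m
→ into stereo (λ₀=134.9°): φ=72.66087900°, λ−λ₀=29.14568300°
scale k = 1.02324949

1.02324949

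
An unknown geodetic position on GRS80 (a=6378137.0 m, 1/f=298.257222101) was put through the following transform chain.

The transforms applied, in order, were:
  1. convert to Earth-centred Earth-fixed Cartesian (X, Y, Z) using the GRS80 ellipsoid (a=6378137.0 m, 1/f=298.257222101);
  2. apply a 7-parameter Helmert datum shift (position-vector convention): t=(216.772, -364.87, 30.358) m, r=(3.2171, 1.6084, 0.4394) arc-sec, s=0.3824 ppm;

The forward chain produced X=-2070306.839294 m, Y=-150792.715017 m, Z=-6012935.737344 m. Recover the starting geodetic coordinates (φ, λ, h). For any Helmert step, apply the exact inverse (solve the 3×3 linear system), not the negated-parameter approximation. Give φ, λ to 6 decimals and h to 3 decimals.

φ=-71.071472°, λ=-175.842090°, h=2224.591 m

start: X=-2070306.8393, Y=-150792.7150, Z=-6012935.7373 m
→ Helmert⁻¹: X=-2070476.2525, Y=-150517.1609, Z=-6012977.5934
→ geod (Bowring, a=6378137.000): φ=-71.07147200°, λ=-175.84209000°, h=2224.5910 m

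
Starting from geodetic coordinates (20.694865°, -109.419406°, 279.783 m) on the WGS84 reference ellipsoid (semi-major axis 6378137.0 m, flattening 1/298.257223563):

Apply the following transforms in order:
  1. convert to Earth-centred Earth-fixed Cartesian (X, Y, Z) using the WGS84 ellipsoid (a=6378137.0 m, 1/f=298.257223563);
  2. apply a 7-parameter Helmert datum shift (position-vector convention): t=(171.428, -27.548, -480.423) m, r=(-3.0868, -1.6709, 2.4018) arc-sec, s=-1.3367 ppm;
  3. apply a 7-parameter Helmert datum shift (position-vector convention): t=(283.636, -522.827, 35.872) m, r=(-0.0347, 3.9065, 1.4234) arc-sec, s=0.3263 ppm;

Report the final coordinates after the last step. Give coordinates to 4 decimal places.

start: φ=20.694865°, λ=-109.419406°, h=279.783 m
→ ECEF (a=6378137.000, f=1/298.257223563): X=-1984692.8343, Y=-5629753.9373, Z=2239922.6208
→ Helmert 7p (PV): X=-1984471.3441, Y=-5629763.5493, Z=2239507.3766
→ Helmert 7p (PV): X=-1984107.0910, Y=-5630301.5311, Z=2239582.5109

X=-1984107.0910 m, Y=-5630301.5311 m, Z=2239582.5109 m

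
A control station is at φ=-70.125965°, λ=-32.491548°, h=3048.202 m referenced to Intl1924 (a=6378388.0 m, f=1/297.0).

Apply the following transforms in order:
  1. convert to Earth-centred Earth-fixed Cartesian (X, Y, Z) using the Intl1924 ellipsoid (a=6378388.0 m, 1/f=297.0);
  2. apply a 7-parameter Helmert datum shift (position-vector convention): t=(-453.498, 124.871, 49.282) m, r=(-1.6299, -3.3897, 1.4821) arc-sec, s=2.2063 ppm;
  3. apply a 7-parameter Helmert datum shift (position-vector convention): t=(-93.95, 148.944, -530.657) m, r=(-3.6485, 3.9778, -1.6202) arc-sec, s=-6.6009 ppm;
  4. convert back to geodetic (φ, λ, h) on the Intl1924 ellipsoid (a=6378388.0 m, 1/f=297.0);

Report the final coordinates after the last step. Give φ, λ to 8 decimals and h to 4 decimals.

start: φ=-70.125965°, λ=-32.491548°, h=3048.202 m
→ ECEF (a=6378388.000, f=1/297.0): X=1835279.2651, Y=-1168821.2655, Z=-5978838.7302
→ Helmert 7p (PV): X=1834936.4696, Y=-1168733.0307, Z=-5978763.2428
→ Helmert 7p (PV): X=1834705.9279, Y=-1168696.5395, Z=-5979269.1480
→ geod (Bowring, a=6378388.000): φ=-70.13191445°, λ=-32.49688903°, h=3265.8469 m

φ=-70.13191445°, λ=-32.49688903°, h=3265.8469 m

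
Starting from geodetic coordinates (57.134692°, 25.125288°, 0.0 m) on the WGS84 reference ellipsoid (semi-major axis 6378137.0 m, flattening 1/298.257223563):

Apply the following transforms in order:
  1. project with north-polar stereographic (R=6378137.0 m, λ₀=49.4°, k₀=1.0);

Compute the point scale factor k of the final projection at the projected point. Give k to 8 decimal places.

1.08698689

start: φ=57.134692°, λ=25.125288°, h=0.000 m
→ into stereo (λ₀=49.4°): φ=57.13469200°, λ−λ₀=-24.27471200°
scale k = 1.08698689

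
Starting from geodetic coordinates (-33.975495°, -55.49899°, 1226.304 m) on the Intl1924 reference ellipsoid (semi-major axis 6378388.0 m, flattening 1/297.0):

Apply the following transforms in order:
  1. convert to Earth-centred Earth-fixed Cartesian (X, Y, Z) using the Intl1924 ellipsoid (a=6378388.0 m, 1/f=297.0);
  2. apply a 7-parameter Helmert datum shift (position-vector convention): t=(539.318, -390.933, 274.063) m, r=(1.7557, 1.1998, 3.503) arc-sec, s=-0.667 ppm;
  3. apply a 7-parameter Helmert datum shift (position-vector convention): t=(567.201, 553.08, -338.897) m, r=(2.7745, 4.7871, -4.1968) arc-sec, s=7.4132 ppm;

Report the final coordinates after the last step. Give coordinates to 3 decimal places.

X=3000788.605 m, Y=-4364340.863 m, Z=-3545204.012 m

start: φ=-33.975495°, λ=-55.498990°, h=1226.304 m
→ ECEF (a=6378388.000, f=1/297.0): X=2999779.4199, Y=-4364541.3158, Z=-3544932.3177
→ Helmert 7p (PV): X=3000370.2400, Y=-4364848.2184, Z=-3544710.4897
→ Helmert 7p (PV): X=3000788.6045, Y=-4364340.8631, Z=-3545204.0117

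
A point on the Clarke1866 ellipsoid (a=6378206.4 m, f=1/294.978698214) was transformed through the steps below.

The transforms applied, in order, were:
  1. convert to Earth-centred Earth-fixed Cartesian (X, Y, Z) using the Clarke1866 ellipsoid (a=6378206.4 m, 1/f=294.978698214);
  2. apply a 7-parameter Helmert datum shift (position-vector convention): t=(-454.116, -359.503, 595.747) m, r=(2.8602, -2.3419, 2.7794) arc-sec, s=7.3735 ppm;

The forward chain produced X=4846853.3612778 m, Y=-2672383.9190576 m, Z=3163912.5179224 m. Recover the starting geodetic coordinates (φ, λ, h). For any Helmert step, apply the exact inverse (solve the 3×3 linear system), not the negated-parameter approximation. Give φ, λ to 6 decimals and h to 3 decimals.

φ=29.916198°, λ=-28.865458°, h=2251.620 m

start: X=4846853.3613, Y=-2672383.9191, Z=3163912.5179 m
→ Helmert⁻¹: X=4847271.6460, Y=-2672026.1666, Z=3163275.4632
→ geod (Bowring, a=6378206.400): φ=29.91619800°, λ=-28.86545800°, h=2251.6200 m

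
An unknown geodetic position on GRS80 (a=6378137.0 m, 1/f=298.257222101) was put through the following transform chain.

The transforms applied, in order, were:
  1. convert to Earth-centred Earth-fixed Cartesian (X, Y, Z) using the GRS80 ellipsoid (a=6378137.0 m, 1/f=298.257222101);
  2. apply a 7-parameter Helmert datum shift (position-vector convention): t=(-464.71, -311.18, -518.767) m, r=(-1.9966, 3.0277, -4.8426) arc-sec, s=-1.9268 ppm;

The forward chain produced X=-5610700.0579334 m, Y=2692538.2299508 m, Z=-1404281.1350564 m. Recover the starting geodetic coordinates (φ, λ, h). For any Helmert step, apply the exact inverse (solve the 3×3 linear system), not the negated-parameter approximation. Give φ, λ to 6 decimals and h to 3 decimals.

start: X=-5610700.0579, Y=2692538.2300, Z=-1404281.1351 m
→ Helmert⁻¹: X=-5610288.7704, Y=2692736.4712, Z=-1403821.3595
→ geod (Bowring, a=6378137.000): φ=-12.79509700°, λ=154.36067200°, h=2314.4710 m

φ=-12.795097°, λ=154.360672°, h=2314.471 m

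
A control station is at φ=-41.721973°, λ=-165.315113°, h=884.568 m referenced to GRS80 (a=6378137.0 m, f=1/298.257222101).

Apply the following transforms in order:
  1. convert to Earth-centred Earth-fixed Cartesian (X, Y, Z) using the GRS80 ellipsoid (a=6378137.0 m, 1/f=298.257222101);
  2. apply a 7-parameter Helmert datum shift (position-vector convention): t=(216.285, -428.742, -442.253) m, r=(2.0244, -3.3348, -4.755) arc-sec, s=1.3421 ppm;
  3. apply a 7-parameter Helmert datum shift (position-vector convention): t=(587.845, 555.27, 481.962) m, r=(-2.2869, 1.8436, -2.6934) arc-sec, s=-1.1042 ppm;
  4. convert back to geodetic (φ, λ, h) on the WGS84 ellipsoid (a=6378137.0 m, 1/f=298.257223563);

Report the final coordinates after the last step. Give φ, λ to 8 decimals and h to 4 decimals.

φ=-41.72694152°, λ=-165.31604785°, h=255.3054 m

start: φ=-41.721973°, λ=-165.315113°, h=884.568 m
→ ECEF (a=6378137.000, f=1/298.257222101): X=-4612509.5221, Y=-1208768.9257, Z=-4223193.7133
→ Helmert 7p (PV): X=-4612259.0144, Y=-1209051.5093, Z=-4223728.0709
→ Helmert 7p (PV): X=-4611719.6160, Y=-1208481.5068, Z=-4223186.8157
→ geod (Bowring, a=6378137.000): φ=-41.72694152°, λ=-165.31604785°, h=255.3054 m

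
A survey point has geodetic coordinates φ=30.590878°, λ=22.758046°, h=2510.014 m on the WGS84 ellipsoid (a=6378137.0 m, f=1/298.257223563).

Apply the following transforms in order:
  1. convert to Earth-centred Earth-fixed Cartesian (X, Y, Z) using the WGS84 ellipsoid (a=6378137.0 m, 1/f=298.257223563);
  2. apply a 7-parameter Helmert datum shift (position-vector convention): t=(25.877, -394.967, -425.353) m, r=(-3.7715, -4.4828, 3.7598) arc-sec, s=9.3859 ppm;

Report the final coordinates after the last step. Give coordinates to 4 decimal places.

X=5069349.3835 m, Y=2126383.0363 m, Z=3227884.8984 m

start: φ=30.590878°, λ=22.758046°, h=2510.014 m
→ ECEF (a=6378137.000, f=1/298.257223563): X=5069384.8500, Y=2126606.6099, Z=3228208.6614
→ Helmert 7p (PV): X=5069349.3835, Y=2126383.0363, Z=3227884.8984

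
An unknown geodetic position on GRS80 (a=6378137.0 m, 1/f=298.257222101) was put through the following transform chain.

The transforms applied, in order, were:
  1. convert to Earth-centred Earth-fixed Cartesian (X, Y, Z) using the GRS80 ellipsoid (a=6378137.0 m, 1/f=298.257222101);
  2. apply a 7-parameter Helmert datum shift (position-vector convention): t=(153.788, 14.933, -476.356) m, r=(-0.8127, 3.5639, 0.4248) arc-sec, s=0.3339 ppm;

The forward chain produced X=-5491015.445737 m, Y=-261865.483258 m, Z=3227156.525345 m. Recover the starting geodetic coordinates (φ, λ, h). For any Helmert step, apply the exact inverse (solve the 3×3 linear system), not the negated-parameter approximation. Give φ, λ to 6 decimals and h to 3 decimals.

start: X=-5491015.4457, Y=-261865.4833, Z=3227156.5253 m
→ Helmert⁻¹: X=-5491223.7058, Y=-261881.7365, Z=3227535.8929
→ geod (Bowring, a=6378137.000): φ=30.58523800°, λ=-177.26957800°, h=2246.0730 m

φ=30.585238°, λ=-177.269578°, h=2246.073 m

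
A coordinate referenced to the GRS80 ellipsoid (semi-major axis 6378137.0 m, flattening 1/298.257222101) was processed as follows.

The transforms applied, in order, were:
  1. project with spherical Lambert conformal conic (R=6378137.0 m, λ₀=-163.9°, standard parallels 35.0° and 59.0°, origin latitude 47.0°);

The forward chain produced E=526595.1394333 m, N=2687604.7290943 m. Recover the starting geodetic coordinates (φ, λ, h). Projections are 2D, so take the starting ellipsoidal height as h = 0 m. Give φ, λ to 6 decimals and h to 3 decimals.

φ=70.519543°, λ=-150.758419°, h=0.000 m

start: E=526595.1394, N=2687604.7291 m
→ lcc⁻¹: φ=70.51954300°, λ=-150.75841900°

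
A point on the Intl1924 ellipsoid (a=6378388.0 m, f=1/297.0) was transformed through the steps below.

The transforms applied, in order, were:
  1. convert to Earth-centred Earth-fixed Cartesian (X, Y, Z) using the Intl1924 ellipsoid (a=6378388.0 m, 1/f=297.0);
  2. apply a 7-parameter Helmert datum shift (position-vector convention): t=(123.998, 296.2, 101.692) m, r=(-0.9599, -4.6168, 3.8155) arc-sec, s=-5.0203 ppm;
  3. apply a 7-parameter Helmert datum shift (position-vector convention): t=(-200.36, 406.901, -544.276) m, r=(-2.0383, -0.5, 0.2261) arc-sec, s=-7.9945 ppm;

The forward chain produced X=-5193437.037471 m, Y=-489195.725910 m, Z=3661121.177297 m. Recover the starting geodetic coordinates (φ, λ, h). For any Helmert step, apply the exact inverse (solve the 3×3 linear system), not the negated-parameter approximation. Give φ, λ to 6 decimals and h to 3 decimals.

φ=35.249432°, λ=-174.611582°, h=2036.974 m

start: X=-5193437.0375, Y=-489195.7259, Z=3661121.1773 m
→ Helmert⁻¹: X=-5193269.8556, Y=-489637.0332, Z=3661702.4770
→ Helmert⁻¹: X=-5193347.0274, Y=-489856.6666, Z=3661733.1298
→ geod (Bowring, a=6378388.000): φ=35.24943200°, λ=-174.61158200°, h=2036.9740 m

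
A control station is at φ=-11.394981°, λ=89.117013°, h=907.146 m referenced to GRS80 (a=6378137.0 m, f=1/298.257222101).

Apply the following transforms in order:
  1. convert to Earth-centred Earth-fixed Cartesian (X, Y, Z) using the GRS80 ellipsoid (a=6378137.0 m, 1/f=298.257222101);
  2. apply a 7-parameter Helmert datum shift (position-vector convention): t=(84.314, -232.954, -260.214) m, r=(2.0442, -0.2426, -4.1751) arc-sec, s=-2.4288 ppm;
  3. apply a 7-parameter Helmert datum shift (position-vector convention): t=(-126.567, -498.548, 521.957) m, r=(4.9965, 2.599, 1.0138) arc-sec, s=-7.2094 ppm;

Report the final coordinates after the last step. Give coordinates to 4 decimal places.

X=96416.9812 m, Y=6252627.4306 m, Z=-1251558.7041 m

start: φ=-11.394981°, λ=89.117013°, h=907.146 m
→ ECEF (a=6378137.000, f=1/298.257222101): X=96378.6276, Y=6253377.9362, Z=-1252044.8598
→ Helmert 7p (PV): X=96590.7573, Y=6253140.2516, Z=-1252239.9451
→ Helmert 7p (PV): X=96416.9812, Y=6252627.4306, Z=-1251558.7041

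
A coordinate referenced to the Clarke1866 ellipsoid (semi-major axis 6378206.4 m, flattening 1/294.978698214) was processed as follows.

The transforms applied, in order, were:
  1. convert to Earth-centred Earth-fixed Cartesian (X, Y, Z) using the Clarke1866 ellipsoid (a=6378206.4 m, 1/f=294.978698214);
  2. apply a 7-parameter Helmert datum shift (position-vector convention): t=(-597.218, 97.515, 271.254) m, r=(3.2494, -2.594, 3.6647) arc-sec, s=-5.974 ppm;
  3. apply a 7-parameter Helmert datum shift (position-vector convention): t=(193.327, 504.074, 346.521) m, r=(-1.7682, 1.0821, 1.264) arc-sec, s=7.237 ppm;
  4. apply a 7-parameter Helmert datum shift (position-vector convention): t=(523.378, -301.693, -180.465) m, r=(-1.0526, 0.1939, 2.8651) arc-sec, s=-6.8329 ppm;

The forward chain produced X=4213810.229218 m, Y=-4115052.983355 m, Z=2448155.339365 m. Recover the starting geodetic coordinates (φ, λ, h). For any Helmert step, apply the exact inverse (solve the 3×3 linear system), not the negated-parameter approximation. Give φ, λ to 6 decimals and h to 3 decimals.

φ=22.704600°, λ=-44.325585°, h=3321.927 m

start: X=4213810.2292, Y=-4115052.9834, Z=2448155.3394 m
→ Helmert⁻¹: X=4213256.1819, Y=-4114850.4243, Z=2448335.4957
→ Helmert⁻¹: X=4212994.3036, Y=-4115371.5181, Z=2447958.0819
→ Helmert⁻¹: X=4213574.3559, Y=-4115529.9214, Z=2447713.2944
→ geod (Bowring, a=6378206.400): φ=22.70460000°, λ=-44.32558500°, h=3321.9270 m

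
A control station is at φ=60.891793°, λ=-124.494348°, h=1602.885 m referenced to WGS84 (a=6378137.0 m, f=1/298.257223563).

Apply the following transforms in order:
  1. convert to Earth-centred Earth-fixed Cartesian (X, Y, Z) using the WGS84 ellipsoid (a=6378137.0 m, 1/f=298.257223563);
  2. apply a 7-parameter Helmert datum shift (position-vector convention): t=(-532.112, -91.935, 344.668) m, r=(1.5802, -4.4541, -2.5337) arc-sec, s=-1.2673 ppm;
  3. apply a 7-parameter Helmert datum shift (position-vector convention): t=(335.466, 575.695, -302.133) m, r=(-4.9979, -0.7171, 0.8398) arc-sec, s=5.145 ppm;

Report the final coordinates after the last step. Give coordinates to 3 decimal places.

start: φ=60.891793°, λ=-124.494348°, h=1602.885 m
→ ECEF (a=6378137.000, f=1/298.257223563): X=-1762091.6799, Y=-2564401.1975, Z=5550887.5970
→ Helmert 7p (PV): X=-1762772.9253, Y=-2564510.7631, Z=5551167.5337
→ Helmert 7p (PV): X=-1762455.3867, Y=-2563820.9313, Z=5550949.9727

X=-1762455.387 m, Y=-2563820.931 m, Z=5550949.973 m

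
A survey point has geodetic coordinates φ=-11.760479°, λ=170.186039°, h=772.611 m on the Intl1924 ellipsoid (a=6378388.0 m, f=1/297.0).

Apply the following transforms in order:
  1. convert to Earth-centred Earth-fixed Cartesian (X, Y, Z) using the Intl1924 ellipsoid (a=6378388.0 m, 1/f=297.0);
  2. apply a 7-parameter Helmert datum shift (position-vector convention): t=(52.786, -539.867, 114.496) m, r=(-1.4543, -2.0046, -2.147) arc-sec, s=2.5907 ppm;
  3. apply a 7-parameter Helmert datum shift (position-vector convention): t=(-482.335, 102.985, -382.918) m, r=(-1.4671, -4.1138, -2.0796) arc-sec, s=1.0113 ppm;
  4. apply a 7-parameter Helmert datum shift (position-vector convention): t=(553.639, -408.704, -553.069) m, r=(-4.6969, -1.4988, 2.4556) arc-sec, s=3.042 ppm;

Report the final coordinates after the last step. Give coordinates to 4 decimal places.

start: φ=-11.760479°, λ=170.186039°, h=772.611 m
→ ECEF (a=6378388.000, f=1/297.0): X=-6154719.4890, Y=1064649.1544, Z=-1291646.2329
→ Helmert 7p (PV): X=-6154659.0131, Y=1064167.0029, Z=-1291602.4049
→ Helmert 7p (PV): X=-6155111.0831, Y=1064323.9298, Z=-1292116.9485
→ Helmert 7p (PV): X=-6154579.4498, Y=1063815.7630, Z=-1292742.9097

X=-6154579.4498 m, Y=1063815.7630 m, Z=-1292742.9097 m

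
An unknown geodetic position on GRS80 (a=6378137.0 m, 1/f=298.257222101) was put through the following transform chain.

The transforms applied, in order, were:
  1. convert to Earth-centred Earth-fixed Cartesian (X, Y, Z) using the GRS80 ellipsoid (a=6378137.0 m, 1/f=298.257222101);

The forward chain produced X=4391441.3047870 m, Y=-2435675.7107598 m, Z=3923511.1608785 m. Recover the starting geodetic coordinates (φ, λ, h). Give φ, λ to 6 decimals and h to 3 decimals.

start: X=4391441.3048, Y=-2435675.7108, Z=3923511.1609 m
→ geod (Bowring, a=6378137.000): φ=38.18780600°, λ=-29.01457000°, h=2687.0990 m

φ=38.187806°, λ=-29.014570°, h=2687.099 m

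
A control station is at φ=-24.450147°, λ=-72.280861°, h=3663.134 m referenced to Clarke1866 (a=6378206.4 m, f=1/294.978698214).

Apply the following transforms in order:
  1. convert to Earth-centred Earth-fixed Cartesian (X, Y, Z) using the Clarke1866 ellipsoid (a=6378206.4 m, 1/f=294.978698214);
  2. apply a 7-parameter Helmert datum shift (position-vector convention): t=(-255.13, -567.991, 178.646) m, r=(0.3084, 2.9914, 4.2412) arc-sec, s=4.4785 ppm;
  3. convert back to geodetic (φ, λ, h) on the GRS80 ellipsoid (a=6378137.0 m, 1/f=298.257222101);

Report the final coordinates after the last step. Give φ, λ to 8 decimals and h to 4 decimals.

φ=-24.44567054°, λ=-72.28412762°, h=4068.4754 m

start: φ=-24.450147°, λ=-72.280861°, h=3663.134 m
→ ECEF (a=6378206.400, f=1/294.978698214): X=1769170.7783, Y=-5537158.0591, Z=-2625116.9412
→ Helmert 7p (PV): X=1768999.3552, Y=-5537710.5455, Z=-2624983.9887
→ geod (Bowring, a=6378137.000): φ=-24.44567054°, λ=-72.28412762°, h=4068.4754 m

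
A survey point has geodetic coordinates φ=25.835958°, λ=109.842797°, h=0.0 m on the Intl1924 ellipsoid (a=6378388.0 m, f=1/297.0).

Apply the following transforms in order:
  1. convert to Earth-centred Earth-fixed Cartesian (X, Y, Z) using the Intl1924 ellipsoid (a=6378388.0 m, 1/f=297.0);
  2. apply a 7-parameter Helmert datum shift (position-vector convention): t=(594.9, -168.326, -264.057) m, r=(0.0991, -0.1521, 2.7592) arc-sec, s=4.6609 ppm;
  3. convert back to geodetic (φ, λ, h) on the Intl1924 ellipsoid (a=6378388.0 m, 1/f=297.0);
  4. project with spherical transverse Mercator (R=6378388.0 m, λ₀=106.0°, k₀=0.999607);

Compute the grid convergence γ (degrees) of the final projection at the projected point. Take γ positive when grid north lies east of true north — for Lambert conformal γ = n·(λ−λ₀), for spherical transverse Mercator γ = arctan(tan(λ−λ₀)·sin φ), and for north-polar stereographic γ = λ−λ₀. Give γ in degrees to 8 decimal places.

1.67482278

start: φ=25.835958°, λ=109.842797°, h=0.000 m
→ ECEF (a=6378388.000, f=1/297.0): X=-1949919.1382, Y=5403441.5920, Z=2762753.6361
→ Helmert 7p (PV): X=-1949407.6459, Y=5403271.0393, Z=2762503.6143
→ geod (Bowring, a=6378388.000): φ=25.83524071°, λ=109.83857544°, h=-409.6022 m
→ into tm (λ₀=106.0°): φ=25.83524071°, λ−λ₀=3.83857544°
convergence γ = 1.67482278°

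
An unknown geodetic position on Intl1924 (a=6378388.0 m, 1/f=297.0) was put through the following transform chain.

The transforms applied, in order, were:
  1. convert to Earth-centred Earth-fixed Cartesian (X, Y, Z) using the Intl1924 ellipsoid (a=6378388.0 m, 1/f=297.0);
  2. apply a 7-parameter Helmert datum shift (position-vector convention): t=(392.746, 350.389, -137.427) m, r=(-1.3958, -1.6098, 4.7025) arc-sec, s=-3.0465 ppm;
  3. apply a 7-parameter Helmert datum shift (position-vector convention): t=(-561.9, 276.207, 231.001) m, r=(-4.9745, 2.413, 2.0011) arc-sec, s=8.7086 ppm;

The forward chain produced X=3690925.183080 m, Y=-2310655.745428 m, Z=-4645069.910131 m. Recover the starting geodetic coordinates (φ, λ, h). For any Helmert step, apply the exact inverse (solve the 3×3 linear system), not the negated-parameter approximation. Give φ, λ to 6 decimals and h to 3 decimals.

φ=-47.039963°, λ=-32.054032°, h=430.114 m

start: X=3690925.1831, Y=-2310655.7454, Z=-4645069.9101 m
→ Helmert⁻¹: X=3691486.8598, Y=-2310835.6107, Z=-4645273.0029
→ Helmert⁻¹: X=3691016.4126, Y=-2311245.7557, Z=-4645194.1743
→ geod (Bowring, a=6378388.000): φ=-47.03996300°, λ=-32.05403200°, h=430.1140 m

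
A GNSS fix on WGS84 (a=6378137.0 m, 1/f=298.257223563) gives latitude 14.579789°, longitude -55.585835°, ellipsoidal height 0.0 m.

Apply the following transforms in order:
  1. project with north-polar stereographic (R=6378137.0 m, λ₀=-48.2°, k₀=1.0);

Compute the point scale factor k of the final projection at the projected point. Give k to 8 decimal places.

1.59779123

start: φ=14.579789°, λ=-55.585835°, h=0.000 m
→ into stereo (λ₀=-48.2°): φ=14.57978900°, λ−λ₀=-7.38583500°
scale k = 1.59779123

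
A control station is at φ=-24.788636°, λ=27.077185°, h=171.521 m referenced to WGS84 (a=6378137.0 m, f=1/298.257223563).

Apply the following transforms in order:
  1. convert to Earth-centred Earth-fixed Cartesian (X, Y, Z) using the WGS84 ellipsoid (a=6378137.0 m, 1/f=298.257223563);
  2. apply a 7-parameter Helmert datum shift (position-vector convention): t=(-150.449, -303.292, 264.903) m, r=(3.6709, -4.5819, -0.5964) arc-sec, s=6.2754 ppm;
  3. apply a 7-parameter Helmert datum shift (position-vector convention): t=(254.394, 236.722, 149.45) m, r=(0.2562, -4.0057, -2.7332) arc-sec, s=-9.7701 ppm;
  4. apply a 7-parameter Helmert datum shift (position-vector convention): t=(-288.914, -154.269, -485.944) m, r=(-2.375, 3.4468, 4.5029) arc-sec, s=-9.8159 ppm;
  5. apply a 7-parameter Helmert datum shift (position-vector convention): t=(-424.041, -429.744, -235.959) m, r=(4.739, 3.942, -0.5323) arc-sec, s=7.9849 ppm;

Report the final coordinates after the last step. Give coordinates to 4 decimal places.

start: φ=-24.788636°, λ=27.077185°, h=171.521 m
→ ECEF (a=6378137.000, f=1/298.257223563): X=5158966.2627, Y=2637384.7159, Z=-2657908.7280
→ Helmert 7p (PV): X=5158914.8564, Y=2637130.3609, Z=-2657498.9662
→ Helmert 7p (PV): X=5159205.4000, Y=2637276.2589, Z=-2657220.0906
→ Helmert 7p (PV): X=5158763.8676, Y=2637178.1347, Z=-2657796.5301
→ Helmert 7p (PV): X=5158337.0300, Y=2636817.1994, Z=-2658091.7126

X=5158337.0300 m, Y=2636817.1994 m, Z=-2658091.7126 m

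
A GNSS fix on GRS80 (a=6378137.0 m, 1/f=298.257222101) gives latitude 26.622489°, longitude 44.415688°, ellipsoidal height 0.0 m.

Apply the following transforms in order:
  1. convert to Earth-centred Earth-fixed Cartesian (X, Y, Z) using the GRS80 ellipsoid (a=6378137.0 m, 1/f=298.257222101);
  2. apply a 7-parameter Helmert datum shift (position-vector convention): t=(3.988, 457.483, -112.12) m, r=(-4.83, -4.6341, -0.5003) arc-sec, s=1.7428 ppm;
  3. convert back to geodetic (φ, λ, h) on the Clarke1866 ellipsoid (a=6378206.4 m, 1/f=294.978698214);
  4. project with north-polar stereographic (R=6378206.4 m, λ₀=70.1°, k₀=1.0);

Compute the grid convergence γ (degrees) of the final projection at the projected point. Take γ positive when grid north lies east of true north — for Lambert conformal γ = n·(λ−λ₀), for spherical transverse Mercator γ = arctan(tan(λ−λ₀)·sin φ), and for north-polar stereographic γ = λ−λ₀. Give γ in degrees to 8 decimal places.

-25.68027217

start: φ=26.622489°, λ=44.415688°, h=0.000 m
→ ECEF (a=6378137.000, f=1/298.257222101): X=4075511.4857, Y=3993222.3278, Z=2840883.8828
→ Helmert 7p (PV): X=4075468.4366, Y=3993743.4086, Z=2840774.7701
→ geod (Bowring, a=6378206.400): φ=26.62197492°, λ=44.41972783°, h=227.8931 m
→ into stereo (λ₀=70.1°): φ=26.62197492°, λ−λ₀=-25.68027217°
convergence γ = -25.68027217°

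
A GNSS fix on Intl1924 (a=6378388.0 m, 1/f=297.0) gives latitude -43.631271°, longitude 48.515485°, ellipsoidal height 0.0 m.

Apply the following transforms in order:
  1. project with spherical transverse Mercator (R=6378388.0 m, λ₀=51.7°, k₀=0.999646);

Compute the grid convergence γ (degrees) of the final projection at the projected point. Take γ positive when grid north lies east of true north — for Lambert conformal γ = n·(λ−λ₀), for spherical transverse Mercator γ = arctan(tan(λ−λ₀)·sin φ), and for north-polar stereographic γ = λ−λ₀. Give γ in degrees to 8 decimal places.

start: φ=-43.631271°, λ=48.515485°, h=0.000 m
→ into tm (λ₀=51.7°): φ=-43.63127100°, λ−λ₀=-3.18451500°
convergence γ = 2.19854789°

2.19854789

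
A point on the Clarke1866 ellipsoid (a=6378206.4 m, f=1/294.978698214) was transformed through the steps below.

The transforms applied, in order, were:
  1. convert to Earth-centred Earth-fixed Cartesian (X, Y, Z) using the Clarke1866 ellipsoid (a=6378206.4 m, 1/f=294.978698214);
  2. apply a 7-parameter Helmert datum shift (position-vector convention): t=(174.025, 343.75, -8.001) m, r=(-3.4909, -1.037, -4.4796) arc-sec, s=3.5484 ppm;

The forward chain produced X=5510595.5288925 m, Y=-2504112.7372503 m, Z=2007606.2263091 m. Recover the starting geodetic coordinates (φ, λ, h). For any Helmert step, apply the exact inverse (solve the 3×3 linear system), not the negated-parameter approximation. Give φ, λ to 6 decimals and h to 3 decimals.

start: X=5510595.5289, Y=-2504112.7373, Z=2007606.2263 m
→ Helmert⁻¹: X=5510466.4327, Y=-2504361.9020, Z=2007537.0148
→ geod (Bowring, a=6378206.400): φ=18.46558700°, λ=-24.44054600°, h=1036.0470 m

φ=18.465587°, λ=-24.440546°, h=1036.047 m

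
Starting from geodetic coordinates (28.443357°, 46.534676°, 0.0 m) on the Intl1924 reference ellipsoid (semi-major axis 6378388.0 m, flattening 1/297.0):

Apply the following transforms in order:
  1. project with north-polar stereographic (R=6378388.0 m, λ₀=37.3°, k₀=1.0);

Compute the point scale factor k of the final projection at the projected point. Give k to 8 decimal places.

1.35474763

start: φ=28.443357°, λ=46.534676°, h=0.000 m
→ into stereo (λ₀=37.3°): φ=28.44335700°, λ−λ₀=9.23467600°
scale k = 1.35474763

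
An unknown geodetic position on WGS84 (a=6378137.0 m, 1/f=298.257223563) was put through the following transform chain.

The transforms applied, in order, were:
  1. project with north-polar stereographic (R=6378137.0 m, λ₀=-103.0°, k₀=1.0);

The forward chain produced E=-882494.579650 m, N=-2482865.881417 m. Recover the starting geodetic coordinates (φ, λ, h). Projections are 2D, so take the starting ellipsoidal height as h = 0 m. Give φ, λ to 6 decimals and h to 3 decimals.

start: E=-882494.5797, N=-2482865.8814 m
→ stereo⁻¹: φ=66.65737700°, λ=-122.56693500°

φ=66.657377°, λ=-122.566935°, h=0.000 m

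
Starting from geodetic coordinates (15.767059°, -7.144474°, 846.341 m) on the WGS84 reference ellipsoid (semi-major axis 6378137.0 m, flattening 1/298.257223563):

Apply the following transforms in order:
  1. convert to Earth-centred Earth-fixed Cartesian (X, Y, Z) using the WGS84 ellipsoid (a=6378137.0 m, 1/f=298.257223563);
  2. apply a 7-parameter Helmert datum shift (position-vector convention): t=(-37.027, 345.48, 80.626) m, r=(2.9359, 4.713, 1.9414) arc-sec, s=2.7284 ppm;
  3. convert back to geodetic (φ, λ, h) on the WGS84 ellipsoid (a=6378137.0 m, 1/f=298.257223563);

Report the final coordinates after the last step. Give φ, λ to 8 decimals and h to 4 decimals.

start: φ=15.767059°, λ=-7.144474°, h=846.341 m
→ ECEF (a=6378137.000, f=1/298.257223563): X=6092811.0655, Y=-763702.9216, Z=1722165.4795
→ Helmert 7p (PV): X=6092837.2006, Y=-763326.6913, Z=1722100.7173
→ geod (Bowring, a=6378137.000): φ=15.76654703°, λ=-7.14096038°, h=808.6794 m

φ=15.76654703°, λ=-7.14096038°, h=808.6794 m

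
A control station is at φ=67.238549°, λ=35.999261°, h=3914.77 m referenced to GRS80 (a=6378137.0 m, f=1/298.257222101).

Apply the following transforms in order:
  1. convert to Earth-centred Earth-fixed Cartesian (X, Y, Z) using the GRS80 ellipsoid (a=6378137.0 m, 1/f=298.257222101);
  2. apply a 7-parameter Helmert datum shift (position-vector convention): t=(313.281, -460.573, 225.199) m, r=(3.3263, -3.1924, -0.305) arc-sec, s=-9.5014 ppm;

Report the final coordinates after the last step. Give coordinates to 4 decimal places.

X=2003543.9542 m, Y=1454899.0838 m, Z=5862591.1508 m

start: φ=67.238549°, λ=35.999261°, h=3914.770 m
→ ECEF (a=6378137.000, f=1/298.257222101): X=2003338.2877, Y=1455470.9858, Z=5862367.1756
→ Helmert 7p (PV): X=2003543.9542, Y=1454899.0838, Z=5862591.1508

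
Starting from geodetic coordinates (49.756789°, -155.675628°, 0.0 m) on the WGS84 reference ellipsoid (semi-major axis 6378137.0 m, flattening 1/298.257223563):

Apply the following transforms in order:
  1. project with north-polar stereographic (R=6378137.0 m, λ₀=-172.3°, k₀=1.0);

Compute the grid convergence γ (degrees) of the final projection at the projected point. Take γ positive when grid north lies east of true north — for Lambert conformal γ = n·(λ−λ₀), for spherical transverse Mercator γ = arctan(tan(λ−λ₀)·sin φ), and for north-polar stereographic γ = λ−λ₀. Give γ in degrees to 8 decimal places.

start: φ=49.756789°, λ=-155.675628°, h=0.000 m
→ into stereo (λ₀=-172.3°): φ=49.75678900°, λ−λ₀=16.62437200°
convergence γ = 16.62437200°

16.62437200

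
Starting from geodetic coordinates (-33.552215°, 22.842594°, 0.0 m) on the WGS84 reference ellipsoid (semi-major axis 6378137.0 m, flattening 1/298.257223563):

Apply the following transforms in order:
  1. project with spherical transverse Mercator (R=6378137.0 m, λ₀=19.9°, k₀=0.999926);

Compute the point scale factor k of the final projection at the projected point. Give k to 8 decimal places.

1.00084234

start: φ=-33.552215°, λ=22.842594°, h=0.000 m
→ into tm (λ₀=19.9°): φ=-33.55221500°, λ−λ₀=2.94259400°
scale k = 1.00084234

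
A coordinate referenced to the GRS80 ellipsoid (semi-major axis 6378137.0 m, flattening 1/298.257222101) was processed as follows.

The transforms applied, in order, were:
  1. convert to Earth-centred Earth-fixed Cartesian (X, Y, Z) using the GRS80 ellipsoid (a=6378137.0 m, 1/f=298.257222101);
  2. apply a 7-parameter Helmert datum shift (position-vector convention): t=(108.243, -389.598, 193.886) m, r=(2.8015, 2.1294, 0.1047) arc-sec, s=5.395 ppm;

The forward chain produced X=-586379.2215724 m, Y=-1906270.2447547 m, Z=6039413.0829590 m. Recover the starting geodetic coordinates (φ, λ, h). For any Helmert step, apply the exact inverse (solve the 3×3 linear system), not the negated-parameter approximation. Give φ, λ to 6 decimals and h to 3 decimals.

start: X=-586379.2216, Y=-1906270.2448, Z=6039413.0830 m
→ Helmert⁻¹: X=-586547.6144, Y=-1905788.0420, Z=6039206.4448
→ geod (Bowring, a=6378137.000): φ=71.84221100°, λ=-107.10688400°, h=1035.6390 m

φ=71.842211°, λ=-107.106884°, h=1035.639 m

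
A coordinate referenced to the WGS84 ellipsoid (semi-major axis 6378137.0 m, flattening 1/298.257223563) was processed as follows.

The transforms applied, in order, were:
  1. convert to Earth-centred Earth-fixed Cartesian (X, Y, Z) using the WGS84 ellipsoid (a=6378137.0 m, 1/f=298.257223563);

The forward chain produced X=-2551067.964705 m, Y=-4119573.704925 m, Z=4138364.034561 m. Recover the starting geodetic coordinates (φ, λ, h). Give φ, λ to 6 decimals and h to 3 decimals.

start: X=-2551067.9647, Y=-4119573.7049, Z=4138364.0346 m
→ geod (Bowring, a=6378137.000): φ=40.68950800°, λ=-121.76808300°, h=3105.5630 m

φ=40.689508°, λ=-121.768083°, h=3105.563 m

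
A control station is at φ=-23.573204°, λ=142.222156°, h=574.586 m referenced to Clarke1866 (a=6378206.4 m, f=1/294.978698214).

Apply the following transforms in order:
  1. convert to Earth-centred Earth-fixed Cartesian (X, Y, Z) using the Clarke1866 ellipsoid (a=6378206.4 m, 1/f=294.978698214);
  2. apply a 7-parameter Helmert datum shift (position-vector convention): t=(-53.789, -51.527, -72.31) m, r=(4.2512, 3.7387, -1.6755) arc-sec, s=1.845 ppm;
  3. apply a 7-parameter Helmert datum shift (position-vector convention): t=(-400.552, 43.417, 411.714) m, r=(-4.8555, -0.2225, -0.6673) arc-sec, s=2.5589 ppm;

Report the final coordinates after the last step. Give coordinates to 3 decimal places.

X=-4623983.826 m, Y=3583549.345 m, Z=-2534715.372 m

start: φ=-23.573204°, λ=142.222156°, h=574.586 m
→ ECEF (a=6378206.400, f=1/294.978698214): X=-4623506.6099, Y=3583496.5836, Z=-2535111.9292
→ Helmert 7p (PV): X=-4623585.7711, Y=3583541.4749, Z=-2535031.2545
→ Helmert 7p (PV): X=-4623983.8265, Y=3583549.3448, Z=-2534715.3721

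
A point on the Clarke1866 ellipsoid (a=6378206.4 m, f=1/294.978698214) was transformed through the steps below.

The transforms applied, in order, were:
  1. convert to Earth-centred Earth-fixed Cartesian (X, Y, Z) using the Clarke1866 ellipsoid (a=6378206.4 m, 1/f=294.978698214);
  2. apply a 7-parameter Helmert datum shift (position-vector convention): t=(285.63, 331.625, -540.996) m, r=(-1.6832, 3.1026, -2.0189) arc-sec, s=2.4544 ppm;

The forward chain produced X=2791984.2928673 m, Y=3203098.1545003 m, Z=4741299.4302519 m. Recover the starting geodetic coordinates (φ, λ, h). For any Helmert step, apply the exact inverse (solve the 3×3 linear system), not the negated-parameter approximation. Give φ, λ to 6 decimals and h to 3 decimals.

φ=48.333936°, λ=48.923835°, h=615.283 m

start: X=2791984.2929, Y=3203098.1545, Z=4741299.4303 m
→ Helmert⁻¹: X=2791589.1360, Y=3202747.2968, Z=4741896.9142
→ geod (Bowring, a=6378206.400): φ=48.33393600°, λ=48.92383500°, h=615.2830 m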